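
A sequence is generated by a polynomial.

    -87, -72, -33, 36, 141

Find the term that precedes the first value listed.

First differences: 15, 39, 69, 105
Second differences: 24, 30, 36
Third differences: 6, 6
The third differences are constant at 6.
Work back: 24 − 6 = 18;  15 − 18 = -3;  -87 + 3 = -84

-84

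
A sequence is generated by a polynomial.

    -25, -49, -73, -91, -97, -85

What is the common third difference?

First differences: -24, -24, -18, -6, 12
Second differences: 0, 6, 12, 18
Third differences: 6, 6, 6

6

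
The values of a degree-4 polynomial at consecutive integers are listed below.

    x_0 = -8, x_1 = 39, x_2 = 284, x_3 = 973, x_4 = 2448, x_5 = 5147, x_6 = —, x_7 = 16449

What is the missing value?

9604

Using the first 6 terms:
First differences: 47  245  689  1475  2699
Second differences: 198  444  786  1224
Third differences: 246  342  438
Fourth differences: 96  96
Constant fourth difference = 96.
Extend forward: 438 + 96 = 534;  1224 + 534 = 1758;  2699 + 1758 = 4457;  5147 + 4457 = 9604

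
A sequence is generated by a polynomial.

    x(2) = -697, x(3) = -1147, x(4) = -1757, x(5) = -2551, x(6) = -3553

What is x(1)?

First differences: -450  -610  -794  -1002
Second differences: -160  -184  -208
Third differences: -24  -24
The third differences are constant at -24.
Work back: -160 + 24 = -136;  -450 + 136 = -314;  -697 + 314 = -383

-383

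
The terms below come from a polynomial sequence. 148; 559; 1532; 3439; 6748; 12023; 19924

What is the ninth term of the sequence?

46724

Δ: 411, 973, 1907, 3309, 5275, 7901
Δ²: 562, 934, 1402, 1966, 2626
Δ³: 372, 468, 564, 660
Δ⁴: 96, 96, 96
The fourth differences are constant (96).
660 + 96 = 756;  2626 + 756 = 3382;  7901 + 3382 = 11283;  19924 + 11283 = 31207
756 + 96 = 852;  3382 + 852 = 4234;  11283 + 4234 = 15517;  31207 + 15517 = 46724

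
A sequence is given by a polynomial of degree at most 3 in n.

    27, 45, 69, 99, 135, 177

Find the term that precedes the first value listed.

15

18  24  30  36  42
6  6  6  6
The second differences are constant at 6.
Work back: 18 − 6 = 12;  27 − 12 = 15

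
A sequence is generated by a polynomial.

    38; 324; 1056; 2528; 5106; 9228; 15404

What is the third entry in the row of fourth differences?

72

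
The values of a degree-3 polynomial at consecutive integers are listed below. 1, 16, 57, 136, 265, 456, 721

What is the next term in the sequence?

Δ: 15, 41, 79, 129, 191, 265
Δ²: 26, 38, 50, 62, 74
Δ³: 12, 12, 12, 12
The third differences are constant (12).
74 + 12 = 86;  265 + 86 = 351;  721 + 351 = 1072

1072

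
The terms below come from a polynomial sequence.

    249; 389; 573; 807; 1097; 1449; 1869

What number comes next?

2363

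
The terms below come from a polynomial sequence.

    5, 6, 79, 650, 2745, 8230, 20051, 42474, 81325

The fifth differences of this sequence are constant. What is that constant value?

First differences: 1, 73, 571, 2095, 5485, 11821, 22423, 38851
Second differences: 72, 498, 1524, 3390, 6336, 10602, 16428
Third differences: 426, 1026, 1866, 2946, 4266, 5826
Fourth differences: 600, 840, 1080, 1320, 1560
Fifth differences: 240, 240, 240, 240

240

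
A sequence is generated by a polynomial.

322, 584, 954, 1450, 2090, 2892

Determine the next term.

3874

262, 370, 496, 640, 802
108, 126, 144, 162
18, 18, 18
The third differences are constant (18).
162 + 18 = 180;  802 + 180 = 982;  2892 + 982 = 3874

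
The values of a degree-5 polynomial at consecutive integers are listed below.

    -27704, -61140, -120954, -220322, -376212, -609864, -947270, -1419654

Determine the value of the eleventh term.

-4047474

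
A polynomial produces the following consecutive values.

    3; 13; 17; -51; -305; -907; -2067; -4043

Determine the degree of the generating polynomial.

Δ: 10, 4, -68, -254, -602, -1160, -1976
Δ²: -6, -72, -186, -348, -558, -816
Δ³: -66, -114, -162, -210, -258
Δ⁴: -48, -48, -48, -48
The fourth differences are constant, so the polynomial has degree 4.

4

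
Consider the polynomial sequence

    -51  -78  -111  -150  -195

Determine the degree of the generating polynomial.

2

First differences: -27, -33, -39, -45
Second differences: -6, -6, -6
The second differences are constant, so the polynomial has degree 2.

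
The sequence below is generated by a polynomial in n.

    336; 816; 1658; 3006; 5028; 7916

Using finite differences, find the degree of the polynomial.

4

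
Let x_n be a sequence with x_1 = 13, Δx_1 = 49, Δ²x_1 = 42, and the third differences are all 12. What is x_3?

Build the table forward from the leading diagonal:
Δ³: 12, 12, 12
Δ²: 42, 54, 66
Δ: 49, 91, 145
x: 13, 62, 153

153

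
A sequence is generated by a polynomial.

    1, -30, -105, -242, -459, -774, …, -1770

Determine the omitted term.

Using the first 6 terms:
-31  -75  -137  -217  -315
-44  -62  -80  -98
-18  -18  -18
Constant third difference = -18.
Extend forward: -98 − 18 = -116;  -315 − 116 = -431;  -774 − 431 = -1205

-1205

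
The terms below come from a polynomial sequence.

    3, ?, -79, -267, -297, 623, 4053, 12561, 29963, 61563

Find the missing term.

3

Using the last 8 terms:
Δ: -188, -30, 920, 3430, 8508, 17402, 31600
Δ²: 158, 950, 2510, 5078, 8894, 14198
Δ³: 792, 1560, 2568, 3816, 5304
Δ⁴: 768, 1008, 1248, 1488
Δ⁵: 240, 240, 240
Constant fifth difference = 240.
Extend backward: 768 − 240 = 528;  792 − 528 = 264;  158 − 264 = -106;  -188 + 106 = -82;  -79 + 82 = 3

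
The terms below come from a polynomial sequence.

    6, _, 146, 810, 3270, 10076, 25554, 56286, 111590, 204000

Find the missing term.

Using the last 8 terms:
First differences: 664, 2460, 6806, 15478, 30732, 55304, 92410
Second differences: 1796, 4346, 8672, 15254, 24572, 37106
Third differences: 2550, 4326, 6582, 9318, 12534
Fourth differences: 1776, 2256, 2736, 3216
Fifth differences: 480, 480, 480
Constant fifth difference = 480.
Extend backward: 1776 − 480 = 1296;  2550 − 1296 = 1254;  1796 − 1254 = 542;  664 − 542 = 122;  146 − 122 = 24

24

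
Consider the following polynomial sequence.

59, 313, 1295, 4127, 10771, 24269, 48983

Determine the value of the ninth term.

Δ: 254, 982, 2832, 6644, 13498, 24714
Δ²: 728, 1850, 3812, 6854, 11216
Δ³: 1122, 1962, 3042, 4362
Δ⁴: 840, 1080, 1320
Δ⁵: 240, 240
Constant fifth difference = 240, so extend:
1320 + 240 = 1560;  4362 + 1560 = 5922;  11216 + 5922 = 17138;  24714 + 17138 = 41852;  48983 + 41852 = 90835
1560 + 240 = 1800;  5922 + 1800 = 7722;  17138 + 7722 = 24860;  41852 + 24860 = 66712;  90835 + 66712 = 157547

157547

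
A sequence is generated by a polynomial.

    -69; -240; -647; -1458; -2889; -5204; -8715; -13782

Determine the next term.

-20813

-171, -407, -811, -1431, -2315, -3511, -5067
-236, -404, -620, -884, -1196, -1556
-168, -216, -264, -312, -360
-48, -48, -48, -48
Fourth differences constant at -48.
-360 − 48 = -408;  -1556 − 408 = -1964;  -5067 − 1964 = -7031;  -13782 − 7031 = -20813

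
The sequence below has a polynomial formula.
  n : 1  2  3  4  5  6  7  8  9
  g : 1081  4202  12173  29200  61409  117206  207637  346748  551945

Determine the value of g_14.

Δ: 3121 , 7971 , 17027 , 32209 , 55797 , 90431 , 139111 , 205197
Δ²: 4850 , 9056 , 15182 , 23588 , 34634 , 48680 , 66086
Δ³: 4206 , 6126 , 8406 , 11046 , 14046 , 17406
Δ⁴: 1920 , 2280 , 2640 , 3000 , 3360
Δ⁵: 360 , 360 , 360 , 360
The fifth differences are constant (360).
3360 + 360 = 3720;  17406 + 3720 = 21126;  66086 + 21126 = 87212;  205197 + 87212 = 292409;  551945 + 292409 = 844354
3720 + 360 = 4080;  21126 + 4080 = 25206;  87212 + 25206 = 112418;  292409 + 112418 = 404827;  844354 + 404827 = 1249181
4080 + 360 = 4440;  25206 + 4440 = 29646;  112418 + 29646 = 142064;  404827 + 142064 = 546891;  1249181 + 546891 = 1796072
4440 + 360 = 4800;  29646 + 4800 = 34446;  142064 + 34446 = 176510;  546891 + 176510 = 723401;  1796072 + 723401 = 2519473
4800 + 360 = 5160;  34446 + 5160 = 39606;  176510 + 39606 = 216116;  723401 + 216116 = 939517;  2519473 + 939517 = 3458990

3458990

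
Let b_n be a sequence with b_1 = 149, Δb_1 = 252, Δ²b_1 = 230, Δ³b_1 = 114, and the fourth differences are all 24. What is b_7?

Build the table forward from the leading diagonal:
Fourth differences: 24  24  24  24  24  24  24
Third differences: 114  138  162  186  210  234  258
Second differences: 230  344  482  644  830  1040  1274
First differences: 252  482  826  1308  1952  2782  3822
b: 149  401  883  1709  3017  4969  7751

7751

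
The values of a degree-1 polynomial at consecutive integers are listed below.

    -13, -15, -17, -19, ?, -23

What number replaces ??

-21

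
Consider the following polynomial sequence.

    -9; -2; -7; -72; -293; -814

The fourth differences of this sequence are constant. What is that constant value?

-48

D1: 7, -5, -65, -221, -521
D2: -12, -60, -156, -300
D3: -48, -96, -144
D4: -48, -48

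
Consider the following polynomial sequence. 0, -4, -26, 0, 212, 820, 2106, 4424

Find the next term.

D1: -4, -22, 26, 212, 608, 1286, 2318
D2: -18, 48, 186, 396, 678, 1032
D3: 66, 138, 210, 282, 354
D4: 72, 72, 72, 72
Constant fourth difference = 72, so extend:
354 + 72 = 426;  1032 + 426 = 1458;  2318 + 1458 = 3776;  4424 + 3776 = 8200

8200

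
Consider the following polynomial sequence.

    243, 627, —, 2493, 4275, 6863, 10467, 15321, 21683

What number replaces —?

Using the last 6 terms:
Δ: 1782  2588  3604  4854  6362
Δ²: 806  1016  1250  1508
Δ³: 210  234  258
Δ⁴: 24  24
Constant fourth difference = 24.
Extend backward: 210 − 24 = 186;  806 − 186 = 620;  1782 − 620 = 1162;  2493 − 1162 = 1331

1331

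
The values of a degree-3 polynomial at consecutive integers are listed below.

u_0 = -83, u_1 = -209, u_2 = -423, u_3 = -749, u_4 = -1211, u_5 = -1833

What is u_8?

D1: -126 , -214 , -326 , -462 , -622
D2: -88 , -112 , -136 , -160
D3: -24 , -24 , -24
The third differences are constant (-24).
-160 − 24 = -184;  -622 − 184 = -806;  -1833 − 806 = -2639
-184 − 24 = -208;  -806 − 208 = -1014;  -2639 − 1014 = -3653
-208 − 24 = -232;  -1014 − 232 = -1246;  -3653 − 1246 = -4899

-4899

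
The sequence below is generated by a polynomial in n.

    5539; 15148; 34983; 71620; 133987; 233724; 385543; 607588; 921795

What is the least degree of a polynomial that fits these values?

5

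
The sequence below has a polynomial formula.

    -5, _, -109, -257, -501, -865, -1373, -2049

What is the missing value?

Using the last 6 terms:
-148  -244  -364  -508  -676
-96  -120  -144  -168
-24  -24  -24
Constant third difference = -24.
Extend backward: -96 + 24 = -72;  -148 + 72 = -76;  -109 + 76 = -33

-33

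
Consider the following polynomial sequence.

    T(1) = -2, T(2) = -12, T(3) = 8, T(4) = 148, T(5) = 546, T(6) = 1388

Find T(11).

22128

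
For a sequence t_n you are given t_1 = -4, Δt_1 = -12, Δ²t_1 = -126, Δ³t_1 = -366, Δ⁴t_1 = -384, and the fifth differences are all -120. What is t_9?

-57724

Build the table forward from the leading diagonal:
D5: -120, -120, -120, -120, -120, -120, -120, -120, -120
D4: -384, -504, -624, -744, -864, -984, -1104, -1224, -1344
D3: -366, -750, -1254, -1878, -2622, -3486, -4470, -5574, -6798
D2: -126, -492, -1242, -2496, -4374, -6996, -10482, -14952, -20526
D1: -12, -138, -630, -1872, -4368, -8742, -15738, -26220, -41172
t: -4, -16, -154, -784, -2656, -7024, -15766, -31504, -57724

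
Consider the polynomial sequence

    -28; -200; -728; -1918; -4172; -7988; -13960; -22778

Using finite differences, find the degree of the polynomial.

Δ: -172, -528, -1190, -2254, -3816, -5972, -8818
Δ²: -356, -662, -1064, -1562, -2156, -2846
Δ³: -306, -402, -498, -594, -690
Δ⁴: -96, -96, -96, -96
The fourth differences are constant, so the polynomial has degree 4.

4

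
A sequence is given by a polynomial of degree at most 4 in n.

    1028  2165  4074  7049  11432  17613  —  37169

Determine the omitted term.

Using the first 6 terms:
1137  1909  2975  4383  6181
772  1066  1408  1798
294  342  390
48  48
Constant fourth difference = 48.
Extend forward: 390 + 48 = 438;  1798 + 438 = 2236;  6181 + 2236 = 8417;  17613 + 8417 = 26030

26030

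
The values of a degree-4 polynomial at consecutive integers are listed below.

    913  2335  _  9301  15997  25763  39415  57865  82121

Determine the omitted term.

4955

Using the last 6 terms:
6696  9766  13652  18450  24256
3070  3886  4798  5806
816  912  1008
96  96
Constant fourth difference = 96.
Extend backward: 816 − 96 = 720;  3070 − 720 = 2350;  6696 − 2350 = 4346;  9301 − 4346 = 4955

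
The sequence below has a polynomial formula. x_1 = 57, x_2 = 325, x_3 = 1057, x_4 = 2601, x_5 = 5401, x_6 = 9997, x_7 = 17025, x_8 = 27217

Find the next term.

41401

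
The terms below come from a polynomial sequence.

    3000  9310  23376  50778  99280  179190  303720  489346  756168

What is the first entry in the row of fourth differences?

2184

Δ: 6310, 14066, 27402, 48502, 79910, 124530, 185626, 266822
Δ²: 7756, 13336, 21100, 31408, 44620, 61096, 81196
Δ³: 5580, 7764, 10308, 13212, 16476, 20100
Δ⁴: 2184, 2544, 2904, 3264, 3624
Δ⁵: 360, 360, 360, 360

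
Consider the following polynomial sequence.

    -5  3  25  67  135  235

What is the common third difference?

6

D1: 8, 22, 42, 68, 100
D2: 14, 20, 26, 32
D3: 6, 6, 6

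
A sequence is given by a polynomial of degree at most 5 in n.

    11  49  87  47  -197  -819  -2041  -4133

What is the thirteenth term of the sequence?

-40453

38, 38, -40, -244, -622, -1222, -2092
0, -78, -204, -378, -600, -870
-78, -126, -174, -222, -270
-48, -48, -48, -48
Fourth differences constant at -48.
-270 − 48 = -318;  -870 − 318 = -1188;  -2092 − 1188 = -3280;  -4133 − 3280 = -7413
-318 − 48 = -366;  -1188 − 366 = -1554;  -3280 − 1554 = -4834;  -7413 − 4834 = -12247
-366 − 48 = -414;  -1554 − 414 = -1968;  -4834 − 1968 = -6802;  -12247 − 6802 = -19049
-414 − 48 = -462;  -1968 − 462 = -2430;  -6802 − 2430 = -9232;  -19049 − 9232 = -28281
-462 − 48 = -510;  -2430 − 510 = -2940;  -9232 − 2940 = -12172;  -28281 − 12172 = -40453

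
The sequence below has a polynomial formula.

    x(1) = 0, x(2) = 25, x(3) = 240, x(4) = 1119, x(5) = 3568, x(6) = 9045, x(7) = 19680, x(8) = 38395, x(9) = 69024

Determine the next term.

First differences: 25  215  879  2449  5477  10635  18715  30629
Second differences: 190  664  1570  3028  5158  8080  11914
Third differences: 474  906  1458  2130  2922  3834
Fourth differences: 432  552  672  792  912
Fifth differences: 120  120  120  120
Constant fifth difference = 120, so extend:
912 + 120 = 1032;  3834 + 1032 = 4866;  11914 + 4866 = 16780;  30629 + 16780 = 47409;  69024 + 47409 = 116433

116433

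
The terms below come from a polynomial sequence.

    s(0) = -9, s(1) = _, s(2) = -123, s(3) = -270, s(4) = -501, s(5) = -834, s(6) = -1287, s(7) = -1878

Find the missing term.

Using the last 6 terms:
Δ: -147, -231, -333, -453, -591
Δ²: -84, -102, -120, -138
Δ³: -18, -18, -18
Constant third difference = -18.
Extend backward: -84 + 18 = -66;  -147 + 66 = -81;  -123 + 81 = -42

-42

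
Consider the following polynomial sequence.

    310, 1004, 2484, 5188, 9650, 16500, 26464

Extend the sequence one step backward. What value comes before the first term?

60

Δ: 694  1480  2704  4462  6850  9964
Δ²: 786  1224  1758  2388  3114
Δ³: 438  534  630  726
Δ⁴: 96  96  96
The fourth differences are constant at 96.
Work back: 438 − 96 = 342;  786 − 342 = 444;  694 − 444 = 250;  310 − 250 = 60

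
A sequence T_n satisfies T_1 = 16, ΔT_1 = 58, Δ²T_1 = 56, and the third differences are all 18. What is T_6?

1046

Build the table forward from the leading diagonal:
D3: 18  18  18  18  18  18
D2: 56  74  92  110  128  146
D1: 58  114  188  280  390  518
T: 16  74  188  376  656  1046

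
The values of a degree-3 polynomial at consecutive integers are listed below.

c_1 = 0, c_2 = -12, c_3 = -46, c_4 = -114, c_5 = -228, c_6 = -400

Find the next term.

-642

-12  -34  -68  -114  -172
-22  -34  -46  -58
-12  -12  -12
Third differences constant at -12.
-58 − 12 = -70;  -172 − 70 = -242;  -400 − 242 = -642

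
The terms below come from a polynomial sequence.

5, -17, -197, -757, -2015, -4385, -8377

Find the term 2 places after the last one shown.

-23747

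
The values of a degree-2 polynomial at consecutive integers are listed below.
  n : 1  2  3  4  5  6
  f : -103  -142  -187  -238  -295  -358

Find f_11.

First differences: -39, -45, -51, -57, -63
Second differences: -6, -6, -6, -6
Constant second difference = -6, so extend:
-63 − 6 = -69;  -358 − 69 = -427
-69 − 6 = -75;  -427 − 75 = -502
-75 − 6 = -81;  -502 − 81 = -583
-81 − 6 = -87;  -583 − 87 = -670
-87 − 6 = -93;  -670 − 93 = -763

-763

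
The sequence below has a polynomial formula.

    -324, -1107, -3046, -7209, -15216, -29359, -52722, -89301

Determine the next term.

-144124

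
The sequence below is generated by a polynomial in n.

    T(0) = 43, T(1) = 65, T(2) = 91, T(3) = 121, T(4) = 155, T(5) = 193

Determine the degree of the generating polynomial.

2

First differences: 22, 26, 30, 34, 38
Second differences: 4, 4, 4, 4
The second differences are constant, so the polynomial has degree 2.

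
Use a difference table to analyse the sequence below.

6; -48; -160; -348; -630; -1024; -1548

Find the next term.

-54, -112, -188, -282, -394, -524
-58, -76, -94, -112, -130
-18, -18, -18, -18
Third differences constant at -18.
-130 − 18 = -148;  -524 − 148 = -672;  -1548 − 672 = -2220

-2220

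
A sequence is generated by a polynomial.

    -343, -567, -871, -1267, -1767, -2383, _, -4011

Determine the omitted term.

-3127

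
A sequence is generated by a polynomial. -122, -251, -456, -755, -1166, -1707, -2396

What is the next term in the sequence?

-3251

Δ: -129  -205  -299  -411  -541  -689
Δ²: -76  -94  -112  -130  -148
Δ³: -18  -18  -18  -18
Third differences constant at -18.
-148 − 18 = -166;  -689 − 166 = -855;  -2396 − 855 = -3251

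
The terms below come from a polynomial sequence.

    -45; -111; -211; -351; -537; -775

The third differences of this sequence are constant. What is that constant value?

First differences: -66, -100, -140, -186, -238
Second differences: -34, -40, -46, -52
Third differences: -6, -6, -6

-6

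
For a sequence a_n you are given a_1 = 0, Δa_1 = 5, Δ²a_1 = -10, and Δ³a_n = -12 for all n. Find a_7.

Build the table forward from the leading diagonal:
Third differences: -12, -12, -12, -12, -12, -12, -12
Second differences: -10, -22, -34, -46, -58, -70, -82
First differences: 5, -5, -27, -61, -107, -165, -235
a: 0, 5, 0, -27, -88, -195, -360

-360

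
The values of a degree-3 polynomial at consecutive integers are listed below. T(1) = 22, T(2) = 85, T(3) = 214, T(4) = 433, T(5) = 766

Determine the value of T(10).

Δ: 63 , 129 , 219 , 333
Δ²: 66 , 90 , 114
Δ³: 24 , 24
Constant third difference = 24, so extend:
114 + 24 = 138;  333 + 138 = 471;  766 + 471 = 1237
138 + 24 = 162;  471 + 162 = 633;  1237 + 633 = 1870
162 + 24 = 186;  633 + 186 = 819;  1870 + 819 = 2689
186 + 24 = 210;  819 + 210 = 1029;  2689 + 1029 = 3718
210 + 24 = 234;  1029 + 234 = 1263;  3718 + 1263 = 4981

4981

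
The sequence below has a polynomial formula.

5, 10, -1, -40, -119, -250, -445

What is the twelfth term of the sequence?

D1: 5 , -11 , -39 , -79 , -131 , -195
D2: -16 , -28 , -40 , -52 , -64
D3: -12 , -12 , -12 , -12
Constant third difference = -12, so extend:
-64 − 12 = -76;  -195 − 76 = -271;  -445 − 271 = -716
-76 − 12 = -88;  -271 − 88 = -359;  -716 − 359 = -1075
-88 − 12 = -100;  -359 − 100 = -459;  -1075 − 459 = -1534
-100 − 12 = -112;  -459 − 112 = -571;  -1534 − 571 = -2105
-112 − 12 = -124;  -571 − 124 = -695;  -2105 − 695 = -2800

-2800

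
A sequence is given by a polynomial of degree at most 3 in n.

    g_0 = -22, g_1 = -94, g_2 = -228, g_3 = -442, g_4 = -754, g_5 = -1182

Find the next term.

-1744

D1: -72, -134, -214, -312, -428
D2: -62, -80, -98, -116
D3: -18, -18, -18
Constant third difference = -18, so extend:
-116 − 18 = -134;  -428 − 134 = -562;  -1182 − 562 = -1744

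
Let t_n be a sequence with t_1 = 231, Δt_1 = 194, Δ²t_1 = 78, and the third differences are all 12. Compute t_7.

Build the table forward from the leading diagonal:
Third differences: 12, 12, 12, 12, 12, 12, 12
Second differences: 78, 90, 102, 114, 126, 138, 150
First differences: 194, 272, 362, 464, 578, 704, 842
t: 231, 425, 697, 1059, 1523, 2101, 2805

2805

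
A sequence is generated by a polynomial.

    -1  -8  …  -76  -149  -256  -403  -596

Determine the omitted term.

Using the last 5 terms:
D1: -73  -107  -147  -193
D2: -34  -40  -46
D3: -6  -6
Constant third difference = -6.
Extend backward: -34 + 6 = -28;  -73 + 28 = -45;  -76 + 45 = -31

-31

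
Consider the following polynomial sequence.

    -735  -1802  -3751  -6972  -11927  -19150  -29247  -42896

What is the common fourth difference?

-72

D1: -1067, -1949, -3221, -4955, -7223, -10097, -13649
D2: -882, -1272, -1734, -2268, -2874, -3552
D3: -390, -462, -534, -606, -678
D4: -72, -72, -72, -72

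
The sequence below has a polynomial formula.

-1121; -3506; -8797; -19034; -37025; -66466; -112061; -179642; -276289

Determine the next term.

-410450

-2385, -5291, -10237, -17991, -29441, -45595, -67581, -96647
-2906, -4946, -7754, -11450, -16154, -21986, -29066
-2040, -2808, -3696, -4704, -5832, -7080
-768, -888, -1008, -1128, -1248
-120, -120, -120, -120
Fifth differences constant at -120.
-1248 − 120 = -1368;  -7080 − 1368 = -8448;  -29066 − 8448 = -37514;  -96647 − 37514 = -134161;  -276289 − 134161 = -410450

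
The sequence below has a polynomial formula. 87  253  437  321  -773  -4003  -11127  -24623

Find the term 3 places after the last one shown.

-141443

166, 184, -116, -1094, -3230, -7124, -13496
18, -300, -978, -2136, -3894, -6372
-318, -678, -1158, -1758, -2478
-360, -480, -600, -720
-120, -120, -120
Fifth differences constant at -120.
-720 − 120 = -840;  -2478 − 840 = -3318;  -6372 − 3318 = -9690;  -13496 − 9690 = -23186;  -24623 − 23186 = -47809
-840 − 120 = -960;  -3318 − 960 = -4278;  -9690 − 4278 = -13968;  -23186 − 13968 = -37154;  -47809 − 37154 = -84963
-960 − 120 = -1080;  -4278 − 1080 = -5358;  -13968 − 5358 = -19326;  -37154 − 19326 = -56480;  -84963 − 56480 = -141443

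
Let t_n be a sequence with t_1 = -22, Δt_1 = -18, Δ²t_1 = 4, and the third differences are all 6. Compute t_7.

Build the table forward from the leading diagonal:
D3: 6, 6, 6, 6, 6, 6, 6
D2: 4, 10, 16, 22, 28, 34, 40
D1: -18, -14, -4, 12, 34, 62, 96
t: -22, -40, -54, -58, -46, -12, 50

50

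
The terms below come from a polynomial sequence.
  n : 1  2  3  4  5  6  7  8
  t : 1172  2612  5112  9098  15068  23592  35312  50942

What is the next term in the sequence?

71268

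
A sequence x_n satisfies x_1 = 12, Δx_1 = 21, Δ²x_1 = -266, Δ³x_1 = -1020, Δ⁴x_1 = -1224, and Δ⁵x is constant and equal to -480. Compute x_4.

-1743

Build the table forward from the leading diagonal:
Fifth differences: -480  -480  -480  -480
Fourth differences: -1224  -1704  -2184  -2664
Third differences: -1020  -2244  -3948  -6132
Second differences: -266  -1286  -3530  -7478
First differences: 21  -245  -1531  -5061
x: 12  33  -212  -1743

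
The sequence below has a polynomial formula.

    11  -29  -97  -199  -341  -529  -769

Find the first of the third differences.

-6

Δ: -40, -68, -102, -142, -188, -240
Δ²: -28, -34, -40, -46, -52
Δ³: -6, -6, -6, -6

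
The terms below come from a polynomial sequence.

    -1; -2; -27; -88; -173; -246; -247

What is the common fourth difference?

First differences: -1, -25, -61, -85, -73, -1
Second differences: -24, -36, -24, 12, 72
Third differences: -12, 12, 36, 60
Fourth differences: 24, 24, 24

24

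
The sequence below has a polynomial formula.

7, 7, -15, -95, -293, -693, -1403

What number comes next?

-2555

D1: 0 , -22 , -80 , -198 , -400 , -710
D2: -22 , -58 , -118 , -202 , -310
D3: -36 , -60 , -84 , -108
D4: -24 , -24 , -24
Fourth differences constant at -24.
-108 − 24 = -132;  -310 − 132 = -442;  -710 − 442 = -1152;  -1403 − 1152 = -2555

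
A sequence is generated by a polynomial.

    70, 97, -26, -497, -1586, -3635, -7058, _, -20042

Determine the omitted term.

Using the first 7 terms:
27  -123  -471  -1089  -2049  -3423
-150  -348  -618  -960  -1374
-198  -270  -342  -414
-72  -72  -72
Constant fourth difference = -72.
Extend forward: -414 − 72 = -486;  -1374 − 486 = -1860;  -3423 − 1860 = -5283;  -7058 − 5283 = -12341

-12341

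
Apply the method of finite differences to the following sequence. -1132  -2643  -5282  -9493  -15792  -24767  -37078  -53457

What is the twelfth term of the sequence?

-176813

Δ: -1511, -2639, -4211, -6299, -8975, -12311, -16379
Δ²: -1128, -1572, -2088, -2676, -3336, -4068
Δ³: -444, -516, -588, -660, -732
Δ⁴: -72, -72, -72, -72
The fourth differences are constant (-72).
-732 − 72 = -804;  -4068 − 804 = -4872;  -16379 − 4872 = -21251;  -53457 − 21251 = -74708
-804 − 72 = -876;  -4872 − 876 = -5748;  -21251 − 5748 = -26999;  -74708 − 26999 = -101707
-876 − 72 = -948;  -5748 − 948 = -6696;  -26999 − 6696 = -33695;  -101707 − 33695 = -135402
-948 − 72 = -1020;  -6696 − 1020 = -7716;  -33695 − 7716 = -41411;  -135402 − 41411 = -176813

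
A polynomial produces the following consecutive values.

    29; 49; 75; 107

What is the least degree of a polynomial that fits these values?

2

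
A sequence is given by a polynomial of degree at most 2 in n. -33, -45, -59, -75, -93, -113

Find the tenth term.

-213

D1: -12, -14, -16, -18, -20
D2: -2, -2, -2, -2
The second differences are constant (-2).
-20 − 2 = -22;  -113 − 22 = -135
-22 − 2 = -24;  -135 − 24 = -159
-24 − 2 = -26;  -159 − 26 = -185
-26 − 2 = -28;  -185 − 28 = -213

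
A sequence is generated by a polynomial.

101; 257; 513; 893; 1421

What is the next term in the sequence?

First differences: 156  256  380  528
Second differences: 100  124  148
Third differences: 24  24
Constant third difference = 24, so extend:
148 + 24 = 172;  528 + 172 = 700;  1421 + 700 = 2121

2121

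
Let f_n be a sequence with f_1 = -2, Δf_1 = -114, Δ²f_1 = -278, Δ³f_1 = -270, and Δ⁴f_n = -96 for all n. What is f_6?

Build the table forward from the leading diagonal:
D4: -96, -96, -96, -96, -96, -96
D3: -270, -366, -462, -558, -654, -750
D2: -278, -548, -914, -1376, -1934, -2588
D1: -114, -392, -940, -1854, -3230, -5164
f: -2, -116, -508, -1448, -3302, -6532

-6532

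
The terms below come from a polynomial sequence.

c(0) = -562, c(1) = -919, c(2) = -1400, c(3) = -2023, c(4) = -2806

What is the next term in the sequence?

-3767

First differences: -357 , -481 , -623 , -783
Second differences: -124 , -142 , -160
Third differences: -18 , -18
Third differences constant at -18.
-160 − 18 = -178;  -783 − 178 = -961;  -2806 − 961 = -3767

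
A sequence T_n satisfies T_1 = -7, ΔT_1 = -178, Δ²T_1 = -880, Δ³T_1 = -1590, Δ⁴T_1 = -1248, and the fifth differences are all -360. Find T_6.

-32197

Build the table forward from the leading diagonal:
Δ⁵: -360  -360  -360  -360  -360  -360
Δ⁴: -1248  -1608  -1968  -2328  -2688  -3048
Δ³: -1590  -2838  -4446  -6414  -8742  -11430
Δ²: -880  -2470  -5308  -9754  -16168  -24910
Δ: -178  -1058  -3528  -8836  -18590  -34758
T: -7  -185  -1243  -4771  -13607  -32197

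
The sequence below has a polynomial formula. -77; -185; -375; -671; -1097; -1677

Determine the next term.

-2435

D1: -108 , -190 , -296 , -426 , -580
D2: -82 , -106 , -130 , -154
D3: -24 , -24 , -24
Constant third difference = -24, so extend:
-154 − 24 = -178;  -580 − 178 = -758;  -1677 − 758 = -2435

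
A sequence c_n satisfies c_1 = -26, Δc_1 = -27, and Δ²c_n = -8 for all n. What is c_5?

Build the table forward from the leading diagonal:
D2: -8, -8, -8, -8, -8
D1: -27, -35, -43, -51, -59
c: -26, -53, -88, -131, -182

-182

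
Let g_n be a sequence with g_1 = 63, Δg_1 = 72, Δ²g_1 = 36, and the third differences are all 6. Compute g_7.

1155

Build the table forward from the leading diagonal:
D3: 6  6  6  6  6  6  6
D2: 36  42  48  54  60  66  72
D1: 72  108  150  198  252  312  378
g: 63  135  243  393  591  843  1155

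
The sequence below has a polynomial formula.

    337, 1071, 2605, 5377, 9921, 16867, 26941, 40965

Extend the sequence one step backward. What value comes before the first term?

61

734, 1534, 2772, 4544, 6946, 10074, 14024
800, 1238, 1772, 2402, 3128, 3950
438, 534, 630, 726, 822
96, 96, 96, 96
The fourth differences are constant at 96.
Work back: 438 − 96 = 342;  800 − 342 = 458;  734 − 458 = 276;  337 − 276 = 61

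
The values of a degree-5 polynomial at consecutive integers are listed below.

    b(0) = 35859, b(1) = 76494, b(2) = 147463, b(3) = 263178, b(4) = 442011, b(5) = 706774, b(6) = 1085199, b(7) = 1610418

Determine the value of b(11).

6057754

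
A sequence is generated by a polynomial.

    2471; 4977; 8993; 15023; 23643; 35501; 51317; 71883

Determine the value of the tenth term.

130793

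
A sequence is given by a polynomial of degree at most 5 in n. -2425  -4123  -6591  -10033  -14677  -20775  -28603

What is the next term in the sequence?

-38461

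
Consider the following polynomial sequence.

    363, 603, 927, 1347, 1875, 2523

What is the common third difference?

Δ: 240, 324, 420, 528, 648
Δ²: 84, 96, 108, 120
Δ³: 12, 12, 12

12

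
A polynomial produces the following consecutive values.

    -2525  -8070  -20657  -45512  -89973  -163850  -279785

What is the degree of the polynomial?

5

-5545, -12587, -24855, -44461, -73877, -115935
-7042, -12268, -19606, -29416, -42058
-5226, -7338, -9810, -12642
-2112, -2472, -2832
-360, -360
The fifth differences are constant, so the polynomial has degree 5.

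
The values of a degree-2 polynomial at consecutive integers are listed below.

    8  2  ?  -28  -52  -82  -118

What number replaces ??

-10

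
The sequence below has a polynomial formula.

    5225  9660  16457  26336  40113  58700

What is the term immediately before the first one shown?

2528

4435  6797  9879  13777  18587
2362  3082  3898  4810
720  816  912
96  96
The fourth differences are constant at 96.
Work back: 720 − 96 = 624;  2362 − 624 = 1738;  4435 − 1738 = 2697;  5225 − 2697 = 2528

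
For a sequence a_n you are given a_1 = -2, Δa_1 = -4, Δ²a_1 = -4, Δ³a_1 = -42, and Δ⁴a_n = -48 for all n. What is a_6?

-722

Build the table forward from the leading diagonal:
D4: -48  -48  -48  -48  -48  -48
D3: -42  -90  -138  -186  -234  -282
D2: -4  -46  -136  -274  -460  -694
D1: -4  -8  -54  -190  -464  -924
a: -2  -6  -14  -68  -258  -722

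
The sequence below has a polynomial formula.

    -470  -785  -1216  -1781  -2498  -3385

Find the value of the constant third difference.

-18

D1: -315, -431, -565, -717, -887
D2: -116, -134, -152, -170
D3: -18, -18, -18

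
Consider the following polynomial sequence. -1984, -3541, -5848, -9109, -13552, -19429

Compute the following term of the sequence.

-27016

Δ: -1557  -2307  -3261  -4443  -5877
Δ²: -750  -954  -1182  -1434
Δ³: -204  -228  -252
Δ⁴: -24  -24
The fourth differences are constant (-24).
-252 − 24 = -276;  -1434 − 276 = -1710;  -5877 − 1710 = -7587;  -19429 − 7587 = -27016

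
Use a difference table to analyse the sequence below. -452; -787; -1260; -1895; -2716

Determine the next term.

Δ: -335 , -473 , -635 , -821
Δ²: -138 , -162 , -186
Δ³: -24 , -24
Constant third difference = -24, so extend:
-186 − 24 = -210;  -821 − 210 = -1031;  -2716 − 1031 = -3747

-3747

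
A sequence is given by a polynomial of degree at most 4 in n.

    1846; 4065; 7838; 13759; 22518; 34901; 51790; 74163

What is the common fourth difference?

96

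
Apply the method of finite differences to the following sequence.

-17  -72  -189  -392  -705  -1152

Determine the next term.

-1757

-55  -117  -203  -313  -447
-62  -86  -110  -134
-24  -24  -24
The third differences are constant (-24).
-134 − 24 = -158;  -447 − 158 = -605;  -1152 − 605 = -1757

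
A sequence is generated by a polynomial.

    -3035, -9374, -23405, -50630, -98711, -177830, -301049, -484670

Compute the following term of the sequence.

-748595

D1: -6339, -14031, -27225, -48081, -79119, -123219, -183621
D2: -7692, -13194, -20856, -31038, -44100, -60402
D3: -5502, -7662, -10182, -13062, -16302
D4: -2160, -2520, -2880, -3240
D5: -360, -360, -360
Constant fifth difference = -360, so extend:
-3240 − 360 = -3600;  -16302 − 3600 = -19902;  -60402 − 19902 = -80304;  -183621 − 80304 = -263925;  -484670 − 263925 = -748595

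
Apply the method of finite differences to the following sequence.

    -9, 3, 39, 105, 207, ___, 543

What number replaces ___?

351

Using the first 5 terms:
First differences: 12, 36, 66, 102
Second differences: 24, 30, 36
Third differences: 6, 6
Constant third difference = 6.
Extend forward: 36 + 6 = 42;  102 + 42 = 144;  207 + 144 = 351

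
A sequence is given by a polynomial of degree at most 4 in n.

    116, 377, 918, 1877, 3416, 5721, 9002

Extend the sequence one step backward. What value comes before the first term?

21

First differences: 261  541  959  1539  2305  3281
Second differences: 280  418  580  766  976
Third differences: 138  162  186  210
Fourth differences: 24  24  24
The fourth differences are constant at 24.
Work back: 138 − 24 = 114;  280 − 114 = 166;  261 − 166 = 95;  116 − 95 = 21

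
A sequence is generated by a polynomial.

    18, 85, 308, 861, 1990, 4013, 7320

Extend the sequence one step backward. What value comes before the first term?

5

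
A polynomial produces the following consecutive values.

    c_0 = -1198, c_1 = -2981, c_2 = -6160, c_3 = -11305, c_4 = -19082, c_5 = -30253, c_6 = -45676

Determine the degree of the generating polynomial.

-1783, -3179, -5145, -7777, -11171, -15423
-1396, -1966, -2632, -3394, -4252
-570, -666, -762, -858
-96, -96, -96
The fourth differences are constant, so the polynomial has degree 4.

4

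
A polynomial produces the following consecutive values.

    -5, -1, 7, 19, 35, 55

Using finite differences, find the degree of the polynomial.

2

First differences: 4, 8, 12, 16, 20
Second differences: 4, 4, 4, 4
The second differences are constant, so the polynomial has degree 2.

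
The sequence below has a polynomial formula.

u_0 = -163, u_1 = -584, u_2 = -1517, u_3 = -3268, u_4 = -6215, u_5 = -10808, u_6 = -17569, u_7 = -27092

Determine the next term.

-40043

Δ: -421, -933, -1751, -2947, -4593, -6761, -9523
Δ²: -512, -818, -1196, -1646, -2168, -2762
Δ³: -306, -378, -450, -522, -594
Δ⁴: -72, -72, -72, -72
The fourth differences are constant (-72).
-594 − 72 = -666;  -2762 − 666 = -3428;  -9523 − 3428 = -12951;  -27092 − 12951 = -40043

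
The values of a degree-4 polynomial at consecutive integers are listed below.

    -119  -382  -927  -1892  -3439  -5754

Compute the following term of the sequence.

First differences: -263 , -545 , -965 , -1547 , -2315
Second differences: -282 , -420 , -582 , -768
Third differences: -138 , -162 , -186
Fourth differences: -24 , -24
Constant fourth difference = -24, so extend:
-186 − 24 = -210;  -768 − 210 = -978;  -2315 − 978 = -3293;  -5754 − 3293 = -9047

-9047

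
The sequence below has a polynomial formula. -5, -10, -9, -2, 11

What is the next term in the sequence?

30

Δ: -5 , 1 , 7 , 13
Δ²: 6 , 6 , 6
The second differences are constant (6).
13 + 6 = 19;  11 + 19 = 30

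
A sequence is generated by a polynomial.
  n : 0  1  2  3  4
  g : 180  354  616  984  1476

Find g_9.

6426

174  262  368  492
88  106  124
18  18
Third differences constant at 18.
124 + 18 = 142;  492 + 142 = 634;  1476 + 634 = 2110
142 + 18 = 160;  634 + 160 = 794;  2110 + 794 = 2904
160 + 18 = 178;  794 + 178 = 972;  2904 + 972 = 3876
178 + 18 = 196;  972 + 196 = 1168;  3876 + 1168 = 5044
196 + 18 = 214;  1168 + 214 = 1382;  5044 + 1382 = 6426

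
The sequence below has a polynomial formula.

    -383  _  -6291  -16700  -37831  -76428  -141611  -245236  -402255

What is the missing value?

Using the last 7 terms:
-10409  -21131  -38597  -65183  -103625  -157019
-10722  -17466  -26586  -38442  -53394
-6744  -9120  -11856  -14952
-2376  -2736  -3096
-360  -360
Constant fifth difference = -360.
Extend backward: -2376 + 360 = -2016;  -6744 + 2016 = -4728;  -10722 + 4728 = -5994;  -10409 + 5994 = -4415;  -6291 + 4415 = -1876

-1876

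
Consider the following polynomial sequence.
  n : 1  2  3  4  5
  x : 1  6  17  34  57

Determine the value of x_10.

262

Δ: 5  11  17  23
Δ²: 6  6  6
The second differences are constant (6).
23 + 6 = 29;  57 + 29 = 86
29 + 6 = 35;  86 + 35 = 121
35 + 6 = 41;  121 + 41 = 162
41 + 6 = 47;  162 + 47 = 209
47 + 6 = 53;  209 + 53 = 262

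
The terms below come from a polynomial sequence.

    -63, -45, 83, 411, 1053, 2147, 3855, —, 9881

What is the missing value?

Using the first 7 terms:
18, 128, 328, 642, 1094, 1708
110, 200, 314, 452, 614
90, 114, 138, 162
24, 24, 24
Constant fourth difference = 24.
Extend forward: 162 + 24 = 186;  614 + 186 = 800;  1708 + 800 = 2508;  3855 + 2508 = 6363

6363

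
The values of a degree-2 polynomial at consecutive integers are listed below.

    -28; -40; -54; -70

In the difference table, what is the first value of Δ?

First differences: -12, -14, -16
Second differences: -2, -2

-12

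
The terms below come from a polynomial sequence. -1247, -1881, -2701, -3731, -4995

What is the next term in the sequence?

-6517

Δ: -634, -820, -1030, -1264
Δ²: -186, -210, -234
Δ³: -24, -24
The third differences are constant (-24).
-234 − 24 = -258;  -1264 − 258 = -1522;  -4995 − 1522 = -6517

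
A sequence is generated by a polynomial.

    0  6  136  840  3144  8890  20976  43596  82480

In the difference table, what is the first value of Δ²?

124

D1: 6, 130, 704, 2304, 5746, 12086, 22620, 38884
D2: 124, 574, 1600, 3442, 6340, 10534, 16264
D3: 450, 1026, 1842, 2898, 4194, 5730
D4: 576, 816, 1056, 1296, 1536
D5: 240, 240, 240, 240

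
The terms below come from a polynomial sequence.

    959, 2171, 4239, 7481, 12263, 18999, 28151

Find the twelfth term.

129681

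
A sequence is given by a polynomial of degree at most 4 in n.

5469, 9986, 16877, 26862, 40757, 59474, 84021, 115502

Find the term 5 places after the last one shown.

422277

D1: 4517, 6891, 9985, 13895, 18717, 24547, 31481
D2: 2374, 3094, 3910, 4822, 5830, 6934
D3: 720, 816, 912, 1008, 1104
D4: 96, 96, 96, 96
The fourth differences are constant (96).
1104 + 96 = 1200;  6934 + 1200 = 8134;  31481 + 8134 = 39615;  115502 + 39615 = 155117
1200 + 96 = 1296;  8134 + 1296 = 9430;  39615 + 9430 = 49045;  155117 + 49045 = 204162
1296 + 96 = 1392;  9430 + 1392 = 10822;  49045 + 10822 = 59867;  204162 + 59867 = 264029
1392 + 96 = 1488;  10822 + 1488 = 12310;  59867 + 12310 = 72177;  264029 + 72177 = 336206
1488 + 96 = 1584;  12310 + 1584 = 13894;  72177 + 13894 = 86071;  336206 + 86071 = 422277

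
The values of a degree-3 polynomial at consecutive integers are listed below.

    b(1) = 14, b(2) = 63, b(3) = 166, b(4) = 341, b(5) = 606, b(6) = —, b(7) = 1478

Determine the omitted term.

Using the first 5 terms:
D1: 49, 103, 175, 265
D2: 54, 72, 90
D3: 18, 18
Constant third difference = 18.
Extend forward: 90 + 18 = 108;  265 + 108 = 373;  606 + 373 = 979

979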